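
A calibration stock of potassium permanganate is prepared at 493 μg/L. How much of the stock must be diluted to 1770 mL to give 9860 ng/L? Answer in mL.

35.4 mL

9860 ng/L = 9.86 μg/L.
V₁ = C₂V₂/C₁ = 9.86 × 1770 / 493 = 35.4 mL.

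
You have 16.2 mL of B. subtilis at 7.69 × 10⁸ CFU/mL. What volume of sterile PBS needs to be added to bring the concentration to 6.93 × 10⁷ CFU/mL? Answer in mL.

164 mL

V₂ = C₁V₁/C₂ = 7.69 × 10⁸ × 16.2 / 6.93 × 10⁷ = 180 mL.
Diluent to add = V₂ − V₁ = 180 − 16.2 = 164 mL.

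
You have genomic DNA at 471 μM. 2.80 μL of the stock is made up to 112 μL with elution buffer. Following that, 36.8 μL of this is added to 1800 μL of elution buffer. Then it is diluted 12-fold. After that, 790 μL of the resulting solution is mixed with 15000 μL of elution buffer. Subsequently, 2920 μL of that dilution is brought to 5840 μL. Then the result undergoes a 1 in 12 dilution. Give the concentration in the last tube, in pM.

Overall dilution factor = 40 × 49.91 × 12 × 19.99 × 2 × 12 = 1.15 × 10⁷.
471 μM / 1.15 × 10⁷ = 4.10 × 10⁻⁵ μM = 41.0 pM.

41.0 pM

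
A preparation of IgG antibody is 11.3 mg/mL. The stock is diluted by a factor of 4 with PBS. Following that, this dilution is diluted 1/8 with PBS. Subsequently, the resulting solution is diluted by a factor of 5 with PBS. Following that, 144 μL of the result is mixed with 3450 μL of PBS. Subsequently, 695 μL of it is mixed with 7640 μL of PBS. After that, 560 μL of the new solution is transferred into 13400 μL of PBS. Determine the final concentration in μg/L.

Overall dilution factor = 4 × 8 × 5 × 24.96 × 11.99 × 24.93 = 1.19 × 10⁶.
11.3 mg/mL / 1.19 × 10⁶ = 9.47 × 10⁻⁶ mg/mL = 9.47 μg/L.

9.47 μg/L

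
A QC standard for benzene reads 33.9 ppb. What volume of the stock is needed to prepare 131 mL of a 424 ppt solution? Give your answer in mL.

424 ppt = 0.424 ppb.
V₁ = C₂V₂/C₁ = 0.424 × 131 / 33.9 = 1.64 mL.

1.64 mL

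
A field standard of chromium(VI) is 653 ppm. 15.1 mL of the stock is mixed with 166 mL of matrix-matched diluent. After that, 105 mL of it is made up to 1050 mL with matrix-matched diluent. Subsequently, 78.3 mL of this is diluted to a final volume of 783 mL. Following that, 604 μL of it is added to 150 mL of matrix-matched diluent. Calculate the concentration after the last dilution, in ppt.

Overall dilution factor = 11.99 × 10 × 10 × 249.3 = 2.99 × 10⁵.
653 ppm / 2.99 × 10⁵ = 2.18 × 10⁻³ ppm = 2180 ppt.

2180 ppt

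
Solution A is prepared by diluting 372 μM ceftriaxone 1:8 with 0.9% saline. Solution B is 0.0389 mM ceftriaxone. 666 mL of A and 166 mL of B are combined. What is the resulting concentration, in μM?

C_A = 372 μM / 8 = 46.5 μM.
C_B = 0.0389 mM = 38.9 μM.
C_mix = (C_A·V_A + C_B·V_B)/(V_A + V_B) = (46.5×666 + 38.9×166) / 832.0 = 45.0 μM.

45.0 μM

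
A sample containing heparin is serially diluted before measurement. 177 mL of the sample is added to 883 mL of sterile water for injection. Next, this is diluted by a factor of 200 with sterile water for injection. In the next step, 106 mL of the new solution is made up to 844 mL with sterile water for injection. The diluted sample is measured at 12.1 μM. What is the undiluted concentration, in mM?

115 mM

Overall dilution factor = 5.989 × 200 × 7.962 = 9537.
Original = 12.1 μM × 9537 = 1.15 × 10⁵ μM = 115 mM.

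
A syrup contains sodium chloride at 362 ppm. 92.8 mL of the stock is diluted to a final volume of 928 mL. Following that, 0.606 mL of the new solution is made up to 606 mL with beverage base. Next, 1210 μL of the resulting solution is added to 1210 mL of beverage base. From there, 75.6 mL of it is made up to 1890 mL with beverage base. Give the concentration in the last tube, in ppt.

Overall dilution factor = 10 × 1000 × 1001 × 25 = 2.50 × 10⁸.
362 ppm / 2.50 × 10⁸ = 1.45 × 10⁻⁶ ppm = 1.45 ppt.

1.45 ppt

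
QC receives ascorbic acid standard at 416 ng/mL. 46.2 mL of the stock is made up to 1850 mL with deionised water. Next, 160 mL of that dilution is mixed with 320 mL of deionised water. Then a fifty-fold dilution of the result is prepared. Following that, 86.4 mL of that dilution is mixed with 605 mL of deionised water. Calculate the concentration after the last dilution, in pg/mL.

8.65 pg/mL

Overall dilution factor = 40.04 × 3 × 50 × 8.002 = 4.81 × 10⁴.
416 ng/mL / 4.81 × 10⁴ = 8.65 × 10⁻³ ng/mL = 8.65 pg/mL.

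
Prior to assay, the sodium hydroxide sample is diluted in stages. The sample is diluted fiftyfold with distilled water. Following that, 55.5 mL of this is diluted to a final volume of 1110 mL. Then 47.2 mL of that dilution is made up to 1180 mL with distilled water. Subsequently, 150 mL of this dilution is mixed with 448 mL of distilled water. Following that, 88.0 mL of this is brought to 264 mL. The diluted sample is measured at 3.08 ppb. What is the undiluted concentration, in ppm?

Overall dilution factor = 50 × 20 × 25 × 3.987 × 3 = 2.99 × 10⁵.
Original = 3.08 ppb × 2.99 × 10⁵ = 9.21 × 10⁵ ppb = 921 ppm.

921 ppm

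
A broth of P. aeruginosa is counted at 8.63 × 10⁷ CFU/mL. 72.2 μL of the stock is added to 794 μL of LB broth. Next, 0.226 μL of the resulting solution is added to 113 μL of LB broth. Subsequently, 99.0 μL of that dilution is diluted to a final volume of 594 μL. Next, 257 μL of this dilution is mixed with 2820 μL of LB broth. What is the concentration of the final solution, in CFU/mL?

200 CFU/mL

Overall dilution factor = 12.00 × 501 × 6 × 11.97 = 4.32 × 10⁵.
8.63 × 10⁷ CFU/mL / 4.32 × 10⁵ = 200 CFU/mL.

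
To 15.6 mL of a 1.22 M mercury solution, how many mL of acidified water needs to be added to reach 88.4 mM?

88.4 mM = 0.0884 M.
V₂ = C₁V₁/C₂ = 1.22 × 15.6 / 0.0884 = 215 mL.
Diluent to add = V₂ − V₁ = 215 − 15.6 = 200 mL.

200 mL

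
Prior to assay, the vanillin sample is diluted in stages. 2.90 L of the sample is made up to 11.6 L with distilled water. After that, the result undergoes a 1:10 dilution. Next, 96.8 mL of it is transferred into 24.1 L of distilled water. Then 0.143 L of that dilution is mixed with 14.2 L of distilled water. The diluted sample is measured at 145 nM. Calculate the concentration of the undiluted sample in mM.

145 mM

Overall dilution factor = 4 × 10 × 250.0 × 100.3 = 1.00 × 10⁶.
Original = 145 nM × 1.00 × 10⁶ = 1.45 × 10⁸ nM = 145 mM.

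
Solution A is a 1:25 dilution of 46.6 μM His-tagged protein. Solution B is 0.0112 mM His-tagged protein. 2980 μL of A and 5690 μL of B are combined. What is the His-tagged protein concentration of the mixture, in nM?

7990 nM

C_A = 46.6 μM / 25 = 1.86 μM.
C_B = 0.0112 mM = 11.2 μM.
C_mix = (C_A·V_A + C_B·V_B)/(V_A + V_B) = (1.86×2980 + 11.2×5690) / 8670 = 7.99 μM = 7990 nM.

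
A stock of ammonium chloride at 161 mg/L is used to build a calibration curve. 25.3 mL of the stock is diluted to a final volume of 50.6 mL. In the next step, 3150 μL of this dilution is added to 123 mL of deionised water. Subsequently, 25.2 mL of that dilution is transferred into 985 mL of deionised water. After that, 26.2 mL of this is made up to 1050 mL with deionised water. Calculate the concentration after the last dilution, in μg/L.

Overall dilution factor = 2 × 40.05 × 40.09 × 40.08 = 1.29 × 10⁵.
161 mg/L / 1.29 × 10⁵ = 1.25 × 10⁻³ mg/L = 1.25 μg/L.

1.25 μg/L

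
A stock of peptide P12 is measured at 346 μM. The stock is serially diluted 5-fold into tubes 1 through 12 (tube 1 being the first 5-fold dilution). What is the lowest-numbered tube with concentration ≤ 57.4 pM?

Tube n has concentration 346 μM / 5ⁿ.
Need 5ⁿ ≥ 346 μM / 57.4 pM = 6.03 × 10⁶, so n ≥ 9.70.
First such tube: n = 10.

tube 10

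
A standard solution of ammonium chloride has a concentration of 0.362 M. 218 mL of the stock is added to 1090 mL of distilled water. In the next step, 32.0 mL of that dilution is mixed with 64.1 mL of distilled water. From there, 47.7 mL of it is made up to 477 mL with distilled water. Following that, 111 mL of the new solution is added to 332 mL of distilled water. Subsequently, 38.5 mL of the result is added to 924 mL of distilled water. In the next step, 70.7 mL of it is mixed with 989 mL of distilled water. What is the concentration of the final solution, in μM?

1.34 μM

Overall dilution factor = 6 × 3.003 × 10 × 3.991 × 25 × 14.99 = 2.69 × 10⁵.
0.362 M / 2.69 × 10⁵ = 1.34 × 10⁻⁶ M = 1.34 μM.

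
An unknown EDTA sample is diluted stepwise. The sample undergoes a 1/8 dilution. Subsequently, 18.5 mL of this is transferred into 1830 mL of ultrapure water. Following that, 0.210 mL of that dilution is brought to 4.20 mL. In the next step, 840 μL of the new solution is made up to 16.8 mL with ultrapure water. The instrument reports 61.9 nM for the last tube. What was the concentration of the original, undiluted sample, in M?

Overall dilution factor = 8 × 99.92 × 20 × 20 = 3.20 × 10⁵.
Original = 61.9 nM × 3.20 × 10⁵ = 1.98 × 10⁷ nM = 0.0198 M.

0.0198 M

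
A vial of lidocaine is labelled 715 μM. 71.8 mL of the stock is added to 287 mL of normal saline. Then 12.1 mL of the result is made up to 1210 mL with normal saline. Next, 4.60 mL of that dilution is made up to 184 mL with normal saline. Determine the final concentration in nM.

Overall dilution factor = 4.997 × 100 × 40 = 2.00 × 10⁴.
715 μM / 2.00 × 10⁴ = 0.0358 μM = 35.8 nM.

35.8 nM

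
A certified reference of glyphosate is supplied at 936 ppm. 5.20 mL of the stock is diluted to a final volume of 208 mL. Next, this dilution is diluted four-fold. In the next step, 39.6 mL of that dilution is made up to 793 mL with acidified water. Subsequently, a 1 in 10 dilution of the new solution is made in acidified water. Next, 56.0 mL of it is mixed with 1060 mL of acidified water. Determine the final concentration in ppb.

Overall dilution factor = 40 × 4 × 20.03 × 10 × 19.93 = 6.39 × 10⁵.
936 ppm / 6.39 × 10⁵ = 1.47 × 10⁻³ ppm = 1.47 ppb.

1.47 ppb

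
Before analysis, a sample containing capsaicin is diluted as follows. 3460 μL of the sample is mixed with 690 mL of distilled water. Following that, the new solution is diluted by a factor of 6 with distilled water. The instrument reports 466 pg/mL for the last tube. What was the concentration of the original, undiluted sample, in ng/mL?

560 ng/mL

Overall dilution factor = 200.4 × 6 = 1203.
Original = 466 pg/mL × 1203 = 5.60 × 10⁵ pg/mL = 560 ng/mL.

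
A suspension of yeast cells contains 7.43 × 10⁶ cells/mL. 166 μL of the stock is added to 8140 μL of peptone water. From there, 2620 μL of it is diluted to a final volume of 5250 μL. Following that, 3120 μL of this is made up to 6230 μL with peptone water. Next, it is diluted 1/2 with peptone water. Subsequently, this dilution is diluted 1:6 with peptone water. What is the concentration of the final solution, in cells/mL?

Overall dilution factor = 50.04 × 2.004 × 1.997 × 2 × 6 = 2402.
7.43 × 10⁶ cells/mL / 2402 = 3090 cells/mL.

3090 cells/mL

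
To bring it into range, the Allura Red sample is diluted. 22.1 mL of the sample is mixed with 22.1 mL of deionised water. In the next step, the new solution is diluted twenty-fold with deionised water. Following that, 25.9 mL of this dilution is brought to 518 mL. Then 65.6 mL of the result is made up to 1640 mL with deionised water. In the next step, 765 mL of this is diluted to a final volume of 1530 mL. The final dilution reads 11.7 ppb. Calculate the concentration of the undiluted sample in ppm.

Overall dilution factor = 2 × 20 × 20 × 25 × 2 = 4.00 × 10⁴.
Original = 11.7 ppb × 4.00 × 10⁴ = 4.68 × 10⁵ ppb = 468 ppm.

468 ppm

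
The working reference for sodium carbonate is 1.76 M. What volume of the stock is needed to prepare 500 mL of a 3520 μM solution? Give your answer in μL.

3520 μM = 3.52 × 10⁻³ M.
V₁ = C₂V₂/C₁ = 3.52 × 10⁻³ × 500 / 1.76 = 1.000 mL = 1000 μL.

1000 μL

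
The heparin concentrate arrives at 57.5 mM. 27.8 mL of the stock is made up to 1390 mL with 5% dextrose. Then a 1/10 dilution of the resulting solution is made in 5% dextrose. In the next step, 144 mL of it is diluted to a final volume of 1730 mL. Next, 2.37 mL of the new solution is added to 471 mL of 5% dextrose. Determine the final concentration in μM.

Overall dilution factor = 50 × 10 × 12.01 × 199.7 = 1.20 × 10⁶.
57.5 mM / 1.20 × 10⁶ = 4.79 × 10⁻⁵ mM = 0.0479 μM.

0.0479 μM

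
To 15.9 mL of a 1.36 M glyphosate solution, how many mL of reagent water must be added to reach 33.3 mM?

33.3 mM = 0.0333 M.
V₂ = C₁V₁/C₂ = 1.36 × 15.9 / 0.0333 = 649 mL.
Diluent to add = V₂ − V₁ = 649 − 15.9 = 633 mL.

633 mL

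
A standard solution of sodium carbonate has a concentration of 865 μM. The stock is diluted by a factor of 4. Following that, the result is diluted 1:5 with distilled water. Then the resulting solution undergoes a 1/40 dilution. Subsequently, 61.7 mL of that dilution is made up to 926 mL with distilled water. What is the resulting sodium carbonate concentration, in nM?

Overall dilution factor = 4 × 5 × 40 × 15.01 = 1.20 × 10⁴.
865 μM / 1.20 × 10⁴ = 0.0720 μM = 72.0 nM.

72.0 nM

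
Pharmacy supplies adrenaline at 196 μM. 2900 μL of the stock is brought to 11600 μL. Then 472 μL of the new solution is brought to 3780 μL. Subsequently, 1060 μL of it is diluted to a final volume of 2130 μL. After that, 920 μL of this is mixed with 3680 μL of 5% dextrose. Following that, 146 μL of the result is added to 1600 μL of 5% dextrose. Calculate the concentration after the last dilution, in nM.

50.9 nM

Overall dilution factor = 4 × 8.008 × 2.009 × 5 × 11.96 = 3849.
196 μM / 3849 = 0.0509 μM = 50.9 nM.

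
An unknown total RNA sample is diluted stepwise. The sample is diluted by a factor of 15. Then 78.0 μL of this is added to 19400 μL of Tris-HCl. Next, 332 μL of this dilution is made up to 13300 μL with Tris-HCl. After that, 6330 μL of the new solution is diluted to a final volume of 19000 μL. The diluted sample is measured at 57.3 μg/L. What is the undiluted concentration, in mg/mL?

25.8 mg/mL

Overall dilution factor = 15 × 249.7 × 40.06 × 3.002 = 4.50 × 10⁵.
Original = 57.3 μg/L × 4.50 × 10⁵ = 2.58 × 10⁷ μg/L = 25.8 mg/mL.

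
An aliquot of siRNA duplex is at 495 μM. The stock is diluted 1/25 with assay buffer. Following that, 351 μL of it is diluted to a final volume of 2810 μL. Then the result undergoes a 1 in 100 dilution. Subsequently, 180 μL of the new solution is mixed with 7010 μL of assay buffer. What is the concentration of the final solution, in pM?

Overall dilution factor = 25 × 8.006 × 100 × 39.94 = 7.99 × 10⁵.
495 μM / 7.99 × 10⁵ = 6.19 × 10⁻⁴ μM = 619 pM.

619 pM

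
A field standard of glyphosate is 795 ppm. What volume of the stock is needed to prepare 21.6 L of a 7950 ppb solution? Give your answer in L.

0.216 L

7950 ppb = 7.95 ppm.
V₁ = C₂V₂/C₁ = 7.95 × 21.6 / 795 = 0.216 L.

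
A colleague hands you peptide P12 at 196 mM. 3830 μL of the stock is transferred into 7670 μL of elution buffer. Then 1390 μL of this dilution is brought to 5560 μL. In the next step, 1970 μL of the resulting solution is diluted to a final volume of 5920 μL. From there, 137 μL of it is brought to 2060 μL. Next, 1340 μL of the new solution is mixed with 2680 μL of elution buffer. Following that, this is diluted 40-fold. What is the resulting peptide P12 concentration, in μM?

3.01 μM

Overall dilution factor = 3.003 × 4 × 3.005 × 15.04 × 3 × 40 = 6.51 × 10⁴.
196 mM / 6.51 × 10⁴ = 3.01 × 10⁻³ mM = 3.01 μM.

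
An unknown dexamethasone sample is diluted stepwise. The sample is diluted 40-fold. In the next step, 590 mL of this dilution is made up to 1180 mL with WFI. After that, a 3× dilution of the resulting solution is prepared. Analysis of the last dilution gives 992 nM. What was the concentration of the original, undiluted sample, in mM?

Overall dilution factor = 40 × 2 × 3 = 240.
Original = 992 nM × 240 = 2.38 × 10⁵ nM = 0.238 mM.

0.238 mM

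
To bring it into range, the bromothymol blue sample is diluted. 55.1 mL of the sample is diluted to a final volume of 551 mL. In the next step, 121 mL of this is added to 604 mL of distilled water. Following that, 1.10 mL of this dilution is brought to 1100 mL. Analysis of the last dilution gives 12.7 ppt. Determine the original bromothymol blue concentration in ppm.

Overall dilution factor = 10 × 5.992 × 1000 = 5.99 × 10⁴.
Original = 12.7 ppt × 5.99 × 10⁴ = 7.61 × 10⁵ ppt = 0.761 ppm.

0.761 ppm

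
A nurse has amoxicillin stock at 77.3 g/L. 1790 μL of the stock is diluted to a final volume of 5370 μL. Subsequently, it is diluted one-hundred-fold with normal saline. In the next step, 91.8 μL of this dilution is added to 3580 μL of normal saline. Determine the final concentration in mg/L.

Overall dilution factor = 3 × 100 × 40.00 = 1.20 × 10⁴.
77.3 g/L / 1.20 × 10⁴ = 6.44 × 10⁻³ g/L = 6.44 mg/L.

6.44 mg/L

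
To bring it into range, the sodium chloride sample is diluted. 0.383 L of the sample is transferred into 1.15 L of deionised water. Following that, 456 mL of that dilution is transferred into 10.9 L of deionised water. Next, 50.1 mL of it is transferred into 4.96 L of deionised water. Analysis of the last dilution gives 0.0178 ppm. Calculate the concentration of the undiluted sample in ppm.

Overall dilution factor = 4.003 × 24.90 × 100.0 = 9968.
Original = 0.0178 ppm × 9968 = 177 ppm.

177 ppm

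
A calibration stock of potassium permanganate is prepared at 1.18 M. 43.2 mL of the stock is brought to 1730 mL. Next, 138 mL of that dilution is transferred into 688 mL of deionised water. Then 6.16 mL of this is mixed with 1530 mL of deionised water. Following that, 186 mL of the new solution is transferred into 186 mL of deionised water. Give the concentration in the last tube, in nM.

9870 nM

Overall dilution factor = 40.05 × 5.986 × 249.4 × 2 = 1.20 × 10⁵.
1.18 M / 1.20 × 10⁵ = 9.87 × 10⁻⁶ M = 9870 nM.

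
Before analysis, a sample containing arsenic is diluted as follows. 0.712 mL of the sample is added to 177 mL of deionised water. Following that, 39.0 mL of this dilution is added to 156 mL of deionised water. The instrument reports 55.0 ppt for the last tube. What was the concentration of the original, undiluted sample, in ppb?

Overall dilution factor = 249.6 × 5 = 1248.
Original = 55.0 ppt × 1248 = 6.86 × 10⁴ ppt = 68.6 ppb.

68.6 ppb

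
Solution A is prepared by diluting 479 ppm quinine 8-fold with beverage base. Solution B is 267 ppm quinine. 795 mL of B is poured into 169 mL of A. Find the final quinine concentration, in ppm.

231 ppm

C_A = 479 ppm / 8 = 59.9 ppm.
C_mix = (C_A·V_A + C_B·V_B)/(V_A + V_B) = (59.9×169 + 267×795) / 964.0 = 231 ppm.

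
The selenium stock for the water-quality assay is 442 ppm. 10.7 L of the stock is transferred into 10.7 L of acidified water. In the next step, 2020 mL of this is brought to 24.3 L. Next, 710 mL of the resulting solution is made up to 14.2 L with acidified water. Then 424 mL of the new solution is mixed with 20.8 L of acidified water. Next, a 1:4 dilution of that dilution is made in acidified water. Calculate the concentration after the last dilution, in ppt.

Overall dilution factor = 2 × 12.03 × 20 × 50.06 × 4 = 9.63 × 10⁴.
442 ppm / 9.63 × 10⁴ = 4.59 × 10⁻³ ppm = 4590 ppt.

4590 ppt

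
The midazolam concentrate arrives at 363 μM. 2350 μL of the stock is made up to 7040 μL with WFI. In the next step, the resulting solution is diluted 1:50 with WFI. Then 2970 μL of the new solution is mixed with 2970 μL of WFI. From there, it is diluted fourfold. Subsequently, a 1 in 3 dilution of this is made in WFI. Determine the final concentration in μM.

0.101 μM

Overall dilution factor = 2.996 × 50 × 2 × 4 × 3 = 3595.
363 μM / 3595 = 0.101 μM.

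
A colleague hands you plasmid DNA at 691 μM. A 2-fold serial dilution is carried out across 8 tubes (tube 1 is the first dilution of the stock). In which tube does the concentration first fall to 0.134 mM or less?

tube 3

Tube n has concentration 691 μM / 2ⁿ.
Need 2ⁿ ≥ 691 μM / 0.134 mM = 5.16, so n ≥ 2.37.
First such tube: n = 3.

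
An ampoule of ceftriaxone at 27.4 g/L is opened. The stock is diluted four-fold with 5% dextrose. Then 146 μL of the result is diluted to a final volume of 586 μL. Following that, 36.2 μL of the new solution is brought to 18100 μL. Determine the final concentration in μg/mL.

3.41 μg/mL

Overall dilution factor = 4 × 4.014 × 500 = 8027.
27.4 g/L / 8027 = 3.41 × 10⁻³ g/L = 3.41 μg/mL.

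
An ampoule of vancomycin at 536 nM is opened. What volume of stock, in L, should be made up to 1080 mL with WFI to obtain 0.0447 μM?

0.0901 L

0.0447 μM = 44.7 nM.
V₁ = C₂V₂/C₁ = 44.7 × 1080 / 536 = 90.1 mL = 0.0901 L.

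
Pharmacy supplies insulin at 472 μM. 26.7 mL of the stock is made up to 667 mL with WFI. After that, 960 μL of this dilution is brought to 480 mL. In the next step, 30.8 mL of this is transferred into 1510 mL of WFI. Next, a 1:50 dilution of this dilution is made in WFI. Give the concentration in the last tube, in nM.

Overall dilution factor = 24.98 × 500 × 50.03 × 50 = 3.12 × 10⁷.
472 μM / 3.12 × 10⁷ = 1.51 × 10⁻⁵ μM = 0.0151 nM.

0.0151 nM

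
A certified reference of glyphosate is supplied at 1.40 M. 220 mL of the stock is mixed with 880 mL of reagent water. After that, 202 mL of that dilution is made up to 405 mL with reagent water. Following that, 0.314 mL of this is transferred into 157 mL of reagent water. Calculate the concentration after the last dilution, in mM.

0.279 mM

Overall dilution factor = 5 × 2.005 × 501 = 5022.
1.40 M / 5022 = 2.79 × 10⁻⁴ M = 0.279 mM.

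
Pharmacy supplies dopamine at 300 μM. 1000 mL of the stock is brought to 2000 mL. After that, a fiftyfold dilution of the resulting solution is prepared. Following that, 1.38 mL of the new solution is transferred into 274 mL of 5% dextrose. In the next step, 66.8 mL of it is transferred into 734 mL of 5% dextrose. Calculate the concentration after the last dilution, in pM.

Overall dilution factor = 2 × 50 × 199.6 × 11.99 = 2.39 × 10⁵.
300 μM / 2.39 × 10⁵ = 1.25 × 10⁻³ μM = 1250 pM.

1250 pM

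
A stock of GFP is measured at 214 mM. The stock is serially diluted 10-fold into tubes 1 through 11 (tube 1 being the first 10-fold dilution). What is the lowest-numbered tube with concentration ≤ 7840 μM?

tube 2

Tube n has concentration 214 mM / 10ⁿ.
Need 10ⁿ ≥ 214 mM / 7840 μM = 27.3, so n ≥ 1.44.
First such tube: n = 2.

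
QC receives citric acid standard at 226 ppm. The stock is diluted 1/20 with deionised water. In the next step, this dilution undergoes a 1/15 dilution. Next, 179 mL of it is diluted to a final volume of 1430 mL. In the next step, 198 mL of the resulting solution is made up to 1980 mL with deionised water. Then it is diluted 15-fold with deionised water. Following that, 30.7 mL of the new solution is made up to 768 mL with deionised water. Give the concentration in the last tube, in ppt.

Overall dilution factor = 20 × 15 × 7.989 × 10 × 15 × 25.02 = 8.99 × 10⁶.
226 ppm / 8.99 × 10⁶ = 2.51 × 10⁻⁵ ppm = 25.1 ppt.

25.1 ppt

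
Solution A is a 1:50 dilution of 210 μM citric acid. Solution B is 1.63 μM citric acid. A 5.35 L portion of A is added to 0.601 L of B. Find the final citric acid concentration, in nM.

3940 nM

C_A = 210 μM / 50 = 4.20 μM.
C_mix = (C_A·V_A + C_B·V_B)/(V_A + V_B) = (4.20×5.35 + 1.63×0.601) / 5.951 = 3.94 μM = 3940 nM.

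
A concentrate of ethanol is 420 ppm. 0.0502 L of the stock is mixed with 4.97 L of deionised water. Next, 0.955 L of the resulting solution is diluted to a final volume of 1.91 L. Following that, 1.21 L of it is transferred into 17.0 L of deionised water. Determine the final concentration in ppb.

Overall dilution factor = 100.0 × 2 × 15.05 = 3010.
420 ppm / 3010 = 0.140 ppm = 140 ppb.

140 ppb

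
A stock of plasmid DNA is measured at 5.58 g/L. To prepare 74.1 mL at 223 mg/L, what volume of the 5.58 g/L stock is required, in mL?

223 mg/L = 0.223 g/L.
V₁ = C₂V₂/C₁ = 0.223 × 74.1 / 5.58 = 2.96 mL.

2.96 mL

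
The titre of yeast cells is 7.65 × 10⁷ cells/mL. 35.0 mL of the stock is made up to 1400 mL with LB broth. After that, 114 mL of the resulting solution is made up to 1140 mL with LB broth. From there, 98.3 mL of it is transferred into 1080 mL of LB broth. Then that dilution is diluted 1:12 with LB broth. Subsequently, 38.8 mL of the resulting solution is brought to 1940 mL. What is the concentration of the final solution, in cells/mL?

Overall dilution factor = 40 × 10 × 11.99 × 12 × 50 = 2.88 × 10⁶.
7.65 × 10⁷ cells/mL / 2.88 × 10⁶ = 26.6 cells/mL.

26.6 cells/mL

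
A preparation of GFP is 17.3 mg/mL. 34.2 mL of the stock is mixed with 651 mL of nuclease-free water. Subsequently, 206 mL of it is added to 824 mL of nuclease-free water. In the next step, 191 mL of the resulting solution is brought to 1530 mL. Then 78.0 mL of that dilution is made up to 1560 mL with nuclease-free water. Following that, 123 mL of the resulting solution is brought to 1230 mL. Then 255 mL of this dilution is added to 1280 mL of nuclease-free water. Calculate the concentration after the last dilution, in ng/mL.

17.9 ng/mL

Overall dilution factor = 20.04 × 5 × 8.010 × 20 × 10 × 6.020 = 9.66 × 10⁵.
17.3 mg/mL / 9.66 × 10⁵ = 1.79 × 10⁻⁵ mg/mL = 17.9 ng/mL.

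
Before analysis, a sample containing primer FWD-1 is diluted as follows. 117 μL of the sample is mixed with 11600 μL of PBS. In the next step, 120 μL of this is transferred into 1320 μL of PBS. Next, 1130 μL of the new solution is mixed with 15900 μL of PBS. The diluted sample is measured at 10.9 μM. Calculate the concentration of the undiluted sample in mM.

197 mM

Overall dilution factor = 100.1 × 12 × 15.07 = 1.81 × 10⁴.
Original = 10.9 μM × 1.81 × 10⁴ = 1.97 × 10⁵ μM = 197 mM.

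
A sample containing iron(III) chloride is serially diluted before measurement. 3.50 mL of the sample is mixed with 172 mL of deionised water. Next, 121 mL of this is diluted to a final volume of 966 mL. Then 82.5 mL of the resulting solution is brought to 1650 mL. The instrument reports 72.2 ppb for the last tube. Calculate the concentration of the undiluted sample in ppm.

Overall dilution factor = 50.14 × 7.983 × 20 = 8006.
Original = 72.2 ppb × 8006 = 5.78 × 10⁵ ppb = 578 ppm.

578 ppm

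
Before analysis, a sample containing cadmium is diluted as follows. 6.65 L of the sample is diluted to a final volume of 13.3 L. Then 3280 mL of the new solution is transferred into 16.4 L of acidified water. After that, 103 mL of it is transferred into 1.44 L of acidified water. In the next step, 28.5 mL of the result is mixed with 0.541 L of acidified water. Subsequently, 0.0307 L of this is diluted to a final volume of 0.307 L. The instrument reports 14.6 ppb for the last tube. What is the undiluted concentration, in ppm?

Overall dilution factor = 2 × 6 × 14.98 × 19.98 × 10 = 3.59 × 10⁴.
Original = 14.6 ppb × 3.59 × 10⁴ = 5.24 × 10⁵ ppb = 524 ppm.

524 ppm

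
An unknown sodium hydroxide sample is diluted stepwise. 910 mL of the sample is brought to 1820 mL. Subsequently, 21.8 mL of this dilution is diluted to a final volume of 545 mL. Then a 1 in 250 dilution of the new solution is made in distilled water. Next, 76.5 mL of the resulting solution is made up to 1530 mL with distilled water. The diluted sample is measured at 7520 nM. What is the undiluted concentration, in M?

Overall dilution factor = 2 × 25 × 250 × 20 = 2.50 × 10⁵.
Original = 7520 nM × 2.50 × 10⁵ = 1.88 × 10⁹ nM = 1.88 M.

1.88 M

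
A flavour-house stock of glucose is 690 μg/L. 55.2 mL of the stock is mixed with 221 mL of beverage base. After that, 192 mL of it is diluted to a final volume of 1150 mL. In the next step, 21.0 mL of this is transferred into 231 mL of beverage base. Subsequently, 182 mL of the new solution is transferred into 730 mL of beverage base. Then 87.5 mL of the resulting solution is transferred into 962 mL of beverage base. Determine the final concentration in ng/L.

31.9 ng/L

Overall dilution factor = 5.004 × 5.990 × 12 × 5.011 × 11.99 = 2.16 × 10⁴.
690 μg/L / 2.16 × 10⁴ = 0.0319 μg/L = 31.9 ng/L.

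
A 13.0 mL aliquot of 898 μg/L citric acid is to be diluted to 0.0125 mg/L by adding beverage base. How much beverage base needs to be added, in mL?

921 mL

0.0125 mg/L = 12.5 μg/L.
V₂ = C₁V₁/C₂ = 898 × 13.0 / 12.5 = 934 mL.
Diluent to add = V₂ − V₁ = 934 − 13.0 = 921 mL.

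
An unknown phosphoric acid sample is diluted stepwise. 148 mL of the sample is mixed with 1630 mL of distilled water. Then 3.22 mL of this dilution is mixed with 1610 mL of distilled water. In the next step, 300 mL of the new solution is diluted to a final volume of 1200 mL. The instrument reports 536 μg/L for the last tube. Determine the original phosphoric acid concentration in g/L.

Overall dilution factor = 12.01 × 501 × 4 = 2.41 × 10⁴.
Original = 536 μg/L × 2.41 × 10⁴ = 1.29 × 10⁷ μg/L = 12.9 g/L.

12.9 g/L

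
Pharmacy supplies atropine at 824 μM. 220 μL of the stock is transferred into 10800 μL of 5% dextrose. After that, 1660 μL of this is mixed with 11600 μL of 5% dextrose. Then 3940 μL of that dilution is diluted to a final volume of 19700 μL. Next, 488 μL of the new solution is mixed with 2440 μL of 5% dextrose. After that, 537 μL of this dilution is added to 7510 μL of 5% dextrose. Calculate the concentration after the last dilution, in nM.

Overall dilution factor = 50.09 × 7.988 × 5 × 6 × 14.99 = 1.80 × 10⁵.
824 μM / 1.80 × 10⁵ = 4.58 × 10⁻³ μM = 4.58 nM.

4.58 nM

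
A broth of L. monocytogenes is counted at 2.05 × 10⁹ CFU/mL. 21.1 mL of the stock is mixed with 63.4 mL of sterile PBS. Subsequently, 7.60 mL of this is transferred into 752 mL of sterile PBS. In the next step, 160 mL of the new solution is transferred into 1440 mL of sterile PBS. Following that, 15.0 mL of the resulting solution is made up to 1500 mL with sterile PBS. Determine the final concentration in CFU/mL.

Overall dilution factor = 4.005 × 99.95 × 10 × 100 = 4.00 × 10⁵.
2.05 × 10⁹ CFU/mL / 4.00 × 10⁵ = 5120 CFU/mL.

5120 CFU/mL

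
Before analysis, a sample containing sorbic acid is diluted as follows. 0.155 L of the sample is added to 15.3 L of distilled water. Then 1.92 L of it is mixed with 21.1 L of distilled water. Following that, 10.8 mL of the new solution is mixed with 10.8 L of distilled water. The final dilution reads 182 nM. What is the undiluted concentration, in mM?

218 mM

Overall dilution factor = 99.71 × 11.99 × 1001 = 1.20 × 10⁶.
Original = 182 nM × 1.20 × 10⁶ = 2.18 × 10⁸ nM = 218 mM.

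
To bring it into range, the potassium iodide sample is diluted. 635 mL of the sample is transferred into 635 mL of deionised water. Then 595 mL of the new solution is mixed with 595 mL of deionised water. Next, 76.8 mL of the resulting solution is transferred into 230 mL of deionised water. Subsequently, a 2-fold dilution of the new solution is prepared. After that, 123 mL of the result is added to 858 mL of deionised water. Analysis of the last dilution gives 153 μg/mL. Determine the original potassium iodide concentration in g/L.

39.0 g/L

Overall dilution factor = 2 × 2 × 3.995 × 2 × 7.976 = 255.
Original = 153 μg/mL × 255 = 3.90 × 10⁴ μg/mL = 39.0 g/L.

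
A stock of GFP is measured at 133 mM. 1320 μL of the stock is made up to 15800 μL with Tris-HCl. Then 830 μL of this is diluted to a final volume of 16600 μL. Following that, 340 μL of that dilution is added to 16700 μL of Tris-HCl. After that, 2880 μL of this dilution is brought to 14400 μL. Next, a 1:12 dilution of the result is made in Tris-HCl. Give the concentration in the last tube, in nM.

Overall dilution factor = 11.97 × 20 × 50.12 × 5 × 12 = 7.20 × 10⁵.
133 mM / 7.20 × 10⁵ = 1.85 × 10⁻⁴ mM = 185 nM.

185 nM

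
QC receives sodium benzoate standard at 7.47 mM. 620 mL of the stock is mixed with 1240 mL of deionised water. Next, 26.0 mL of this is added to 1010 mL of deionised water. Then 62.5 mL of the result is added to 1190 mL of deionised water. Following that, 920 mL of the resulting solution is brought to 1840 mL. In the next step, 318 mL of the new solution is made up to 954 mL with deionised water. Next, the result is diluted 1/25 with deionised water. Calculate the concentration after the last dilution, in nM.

Overall dilution factor = 3 × 39.85 × 20.04 × 2 × 3 × 25 = 3.59 × 10⁵.
7.47 mM / 3.59 × 10⁵ = 2.08 × 10⁻⁵ mM = 20.8 nM.

20.8 nM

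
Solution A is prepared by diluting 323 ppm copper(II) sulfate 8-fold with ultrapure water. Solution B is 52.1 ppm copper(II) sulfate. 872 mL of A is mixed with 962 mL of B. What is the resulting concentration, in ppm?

C_A = 323 ppm / 8 = 40.4 ppm.
C_mix = (C_A·V_A + C_B·V_B)/(V_A + V_B) = (40.4×872 + 52.1×962) / 1834 = 46.5 ppm.

46.5 ppm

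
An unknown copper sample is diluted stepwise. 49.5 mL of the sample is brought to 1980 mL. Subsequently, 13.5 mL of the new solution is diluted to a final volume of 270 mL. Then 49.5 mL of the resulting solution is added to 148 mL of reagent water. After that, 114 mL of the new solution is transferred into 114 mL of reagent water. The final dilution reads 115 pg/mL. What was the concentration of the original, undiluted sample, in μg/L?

Overall dilution factor = 40 × 20 × 3.990 × 2 = 6384.
Original = 115 pg/mL × 6384 = 7.34 × 10⁵ pg/mL = 734 μg/L.

734 μg/L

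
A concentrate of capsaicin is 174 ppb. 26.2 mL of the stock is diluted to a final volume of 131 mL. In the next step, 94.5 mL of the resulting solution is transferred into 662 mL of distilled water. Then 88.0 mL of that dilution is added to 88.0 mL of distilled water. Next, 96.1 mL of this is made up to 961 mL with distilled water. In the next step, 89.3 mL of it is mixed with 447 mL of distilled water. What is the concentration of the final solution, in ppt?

36.2 ppt

Overall dilution factor = 5 × 8.005 × 2 × 10 × 6.006 = 4808.
174 ppb / 4808 = 0.0362 ppb = 36.2 ppt.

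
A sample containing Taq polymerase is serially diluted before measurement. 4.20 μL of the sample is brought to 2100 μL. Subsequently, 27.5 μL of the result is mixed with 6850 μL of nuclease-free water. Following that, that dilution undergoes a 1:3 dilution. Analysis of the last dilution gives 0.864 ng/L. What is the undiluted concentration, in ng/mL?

324 ng/mL

Overall dilution factor = 500 × 250.1 × 3 = 3.75 × 10⁵.
Original = 0.864 ng/L × 3.75 × 10⁵ = 3.24 × 10⁵ ng/L = 324 ng/mL.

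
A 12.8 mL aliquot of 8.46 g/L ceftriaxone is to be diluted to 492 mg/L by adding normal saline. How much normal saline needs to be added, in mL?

207 mL

492 mg/L = 0.492 g/L.
V₂ = C₁V₁/C₂ = 8.46 × 12.8 / 0.492 = 220 mL.
Diluent to add = V₂ − V₁ = 220 − 12.8 = 207 mL.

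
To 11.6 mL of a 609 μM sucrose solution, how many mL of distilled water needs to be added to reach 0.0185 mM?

370 mL

0.0185 mM = 18.5 μM.
V₂ = C₁V₁/C₂ = 609 × 11.6 / 18.5 = 382 mL.
Diluent to add = V₂ − V₁ = 382 − 11.6 = 370 mL.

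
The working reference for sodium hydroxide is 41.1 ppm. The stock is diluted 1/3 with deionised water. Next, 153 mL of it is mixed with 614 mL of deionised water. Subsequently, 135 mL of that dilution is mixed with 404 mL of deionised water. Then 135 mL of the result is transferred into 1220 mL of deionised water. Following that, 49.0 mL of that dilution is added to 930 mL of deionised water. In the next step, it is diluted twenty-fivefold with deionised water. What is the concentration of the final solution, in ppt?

137 ppt

Overall dilution factor = 3 × 5.013 × 3.993 × 10.04 × 19.98 × 25 = 3.01 × 10⁵.
41.1 ppm / 3.01 × 10⁵ = 1.37 × 10⁻⁴ ppm = 137 ppt.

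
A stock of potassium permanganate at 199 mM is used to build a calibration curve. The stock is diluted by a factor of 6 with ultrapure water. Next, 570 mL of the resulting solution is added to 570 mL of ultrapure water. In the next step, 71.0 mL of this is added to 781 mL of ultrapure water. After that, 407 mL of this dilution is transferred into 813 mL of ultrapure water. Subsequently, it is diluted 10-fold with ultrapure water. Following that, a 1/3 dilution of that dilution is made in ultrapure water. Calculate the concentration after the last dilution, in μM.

15.4 μM

Overall dilution factor = 6 × 2 × 12 × 2.998 × 10 × 3 = 1.29 × 10⁴.
199 mM / 1.29 × 10⁴ = 0.0154 mM = 15.4 μM.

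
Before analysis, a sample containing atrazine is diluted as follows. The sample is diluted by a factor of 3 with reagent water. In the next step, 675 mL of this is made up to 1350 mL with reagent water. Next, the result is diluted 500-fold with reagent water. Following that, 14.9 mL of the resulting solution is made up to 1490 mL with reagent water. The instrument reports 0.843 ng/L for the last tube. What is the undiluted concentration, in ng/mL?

Overall dilution factor = 3 × 2 × 500 × 100 = 3.00 × 10⁵.
Original = 0.843 ng/L × 3.00 × 10⁵ = 2.53 × 10⁵ ng/L = 253 ng/mL.

253 ng/mL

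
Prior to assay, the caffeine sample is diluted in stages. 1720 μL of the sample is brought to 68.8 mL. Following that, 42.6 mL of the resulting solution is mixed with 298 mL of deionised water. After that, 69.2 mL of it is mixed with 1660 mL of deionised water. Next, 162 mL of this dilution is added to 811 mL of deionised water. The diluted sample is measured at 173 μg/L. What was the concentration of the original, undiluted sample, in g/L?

8.30 g/L

Overall dilution factor = 40 × 7.995 × 24.99 × 6.006 = 4.80 × 10⁴.
Original = 173 μg/L × 4.80 × 10⁴ = 8.30 × 10⁶ μg/L = 8.30 g/L.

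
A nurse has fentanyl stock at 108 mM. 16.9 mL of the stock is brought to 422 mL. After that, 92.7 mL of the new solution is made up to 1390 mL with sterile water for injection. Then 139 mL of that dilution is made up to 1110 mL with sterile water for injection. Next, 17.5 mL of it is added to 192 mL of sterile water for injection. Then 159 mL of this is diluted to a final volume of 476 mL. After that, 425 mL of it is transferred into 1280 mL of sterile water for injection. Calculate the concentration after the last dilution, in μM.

Overall dilution factor = 24.97 × 14.99 × 7.986 × 11.97 × 2.994 × 4.012 = 4.30 × 10⁵.
108 mM / 4.30 × 10⁵ = 2.51 × 10⁻⁴ mM = 0.251 μM.

0.251 μM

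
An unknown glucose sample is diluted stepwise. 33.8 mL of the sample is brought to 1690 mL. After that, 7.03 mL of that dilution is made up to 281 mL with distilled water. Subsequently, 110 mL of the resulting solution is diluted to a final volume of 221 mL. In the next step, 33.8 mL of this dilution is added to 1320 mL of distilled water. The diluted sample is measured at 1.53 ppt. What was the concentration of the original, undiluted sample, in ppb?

246 ppb

Overall dilution factor = 50 × 39.97 × 2.009 × 40.05 = 1.61 × 10⁵.
Original = 1.53 ppt × 1.61 × 10⁵ = 2.46 × 10⁵ ppt = 246 ppb.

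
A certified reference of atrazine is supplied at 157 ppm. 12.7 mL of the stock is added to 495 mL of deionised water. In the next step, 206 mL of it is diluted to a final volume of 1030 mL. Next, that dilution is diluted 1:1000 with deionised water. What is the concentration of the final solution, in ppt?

Overall dilution factor = 39.98 × 5 × 1000 = 2.00 × 10⁵.
157 ppm / 2.00 × 10⁵ = 7.85 × 10⁻⁴ ppm = 785 ppt.

785 ppt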